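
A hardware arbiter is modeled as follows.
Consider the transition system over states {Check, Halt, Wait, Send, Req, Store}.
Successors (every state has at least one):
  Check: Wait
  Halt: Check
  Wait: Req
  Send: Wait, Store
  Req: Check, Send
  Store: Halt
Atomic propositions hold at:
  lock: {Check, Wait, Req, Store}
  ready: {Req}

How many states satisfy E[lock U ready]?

3

E[lock U ready]: least fixpoint, start Z0 = Sat(ready) = {Req}, add states in Sat(lock) with some successor in Z. Z1 = {Wait, Req}; Z2 = {Check, Wait, Req}; fixed.
Sat(E[lock U ready]) = {Check, Wait, Req}
|Sat(E[lock U ready])| = |{Check, Wait, Req}| = 3.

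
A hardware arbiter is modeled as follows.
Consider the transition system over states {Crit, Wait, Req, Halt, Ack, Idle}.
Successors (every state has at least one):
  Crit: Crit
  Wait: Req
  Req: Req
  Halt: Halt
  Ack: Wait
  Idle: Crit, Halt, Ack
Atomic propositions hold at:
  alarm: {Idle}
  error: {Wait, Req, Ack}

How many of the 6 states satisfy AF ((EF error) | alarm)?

EF error: least fixpoint, start Z0 = {Wait, Req, Ack}, add states with some successor in Z. Z1 = {Wait, Req, Ack, Idle}; fixed.
Sat(EF error) = {Wait, Req, Ack, Idle}
Sat((EF error) | alarm) = {Wait, Req, Ack, Idle}
AF ((EF error) | alarm): least fixpoint, start Z0 = {Wait, Req, Ack, Idle}, add states with every successor in Z. Already a fixed point.
Sat(AF ((EF error) | alarm)) = {Wait, Req, Ack, Idle}
|Sat(AF ((EF error) | alarm))| = |{Wait, Req, Ack, Idle}| = 4.

4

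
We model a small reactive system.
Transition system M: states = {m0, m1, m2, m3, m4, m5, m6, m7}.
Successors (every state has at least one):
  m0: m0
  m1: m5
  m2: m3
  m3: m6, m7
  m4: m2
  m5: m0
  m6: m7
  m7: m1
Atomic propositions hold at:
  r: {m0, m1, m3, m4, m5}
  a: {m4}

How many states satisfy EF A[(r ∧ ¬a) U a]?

1

Sat(¬a) = {m0, m1, m2, m3, m5, m6, m7}
Sat(r ∧ ¬a) = {m0, m1, m3, m5}
A[(r ∧ ¬a) U a]: least fixpoint, start Z0 = Sat(a) = {m4}, add states in Sat(r ∧ ¬a) with every successor in Z. Already a fixed point.
Sat(A[(r ∧ ¬a) U a]) = {m4}
EF A[(r ∧ ¬a) U a]: least fixpoint, start Z0 = {m4}, add states with some successor in Z. Already a fixed point.
Sat(EF A[(r ∧ ¬a) U a]) = {m4}
|Sat(EF A[(r ∧ ¬a) U a])| = |{m4}| = 1.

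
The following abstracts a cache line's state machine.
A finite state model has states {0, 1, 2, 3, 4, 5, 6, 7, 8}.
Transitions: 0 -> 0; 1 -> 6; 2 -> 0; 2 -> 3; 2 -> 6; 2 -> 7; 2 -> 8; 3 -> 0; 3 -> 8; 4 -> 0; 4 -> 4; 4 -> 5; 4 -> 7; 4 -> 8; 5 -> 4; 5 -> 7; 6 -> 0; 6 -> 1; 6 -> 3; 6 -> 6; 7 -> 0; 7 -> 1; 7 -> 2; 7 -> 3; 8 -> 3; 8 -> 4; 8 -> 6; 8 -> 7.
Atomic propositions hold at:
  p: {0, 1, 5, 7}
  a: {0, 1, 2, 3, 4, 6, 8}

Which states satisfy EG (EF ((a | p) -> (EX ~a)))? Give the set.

Sat(a | p) = {0, 1, 2, 3, 4, 5, 6, 7, 8}
Sat(~a) = {5, 7}
Sat(EX ~a) = {s : some successor in {5, 7}} = {2, 4, 5, 8}
Sat((a | p) -> (EX ~a)) = {2, 4, 5, 8}
EF ((a | p) -> (EX ~a)): least fixpoint, start Z0 = {2, 4, 5, 8}, add states with some successor in Z. Z1 = {2, 3, 4, 5, 7, 8}; Z2 = {2, 3, 4, 5, 6, 7, 8}; Z3 = {1, 2, 3, 4, 5, 6, 7, 8}; fixed.
Sat(EF ((a | p) -> (EX ~a))) = {1, 2, 3, 4, 5, 6, 7, 8}
EG (EF ((a | p) -> (EX ~a))): greatest fixpoint, start Z0 = {1, 2, 3, 4, 5, 6, 7, 8}, keep only states in Sat with some successor in Z. Already a fixed point.
Sat(EG (EF ((a | p) -> (EX ~a)))) = {1, 2, 3, 4, 5, 6, 7, 8}

{1, 2, 3, 4, 5, 6, 7, 8}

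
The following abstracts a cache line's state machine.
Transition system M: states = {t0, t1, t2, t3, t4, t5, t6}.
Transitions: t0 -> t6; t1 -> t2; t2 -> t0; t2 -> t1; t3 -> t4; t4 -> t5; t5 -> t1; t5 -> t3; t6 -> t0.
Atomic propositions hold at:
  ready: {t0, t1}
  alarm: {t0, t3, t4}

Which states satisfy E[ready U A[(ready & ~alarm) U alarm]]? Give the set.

Sat(~alarm) = {t1, t2, t5, t6}
Sat(ready & ~alarm) = {t1}
A[(ready & ~alarm) U alarm]: least fixpoint, start Z0 = Sat(alarm) = {t0, t3, t4}, add states in Sat(ready & ~alarm) with every successor in Z. Already a fixed point.
Sat(A[(ready & ~alarm) U alarm]) = {t0, t3, t4}
E[ready U A[(ready & ~alarm) U alarm]]: least fixpoint, start Z0 = Sat(A[(ready & ~alarm) U alarm]) = {t0, t3, t4}, add states in Sat(ready) with some successor in Z. Already a fixed point.
Sat(E[ready U A[(ready & ~alarm) U alarm]]) = {t0, t3, t4}

{t0, t3, t4}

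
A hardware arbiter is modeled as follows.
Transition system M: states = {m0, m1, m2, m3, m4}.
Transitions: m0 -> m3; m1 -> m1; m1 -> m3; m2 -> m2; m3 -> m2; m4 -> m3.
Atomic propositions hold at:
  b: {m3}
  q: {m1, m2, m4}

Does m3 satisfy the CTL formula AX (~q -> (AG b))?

Sat(~q) = {m0, m3}
AG b: greatest fixpoint, start Z0 = {m3}, keep only states in Sat with every successor in Z. Z1 = ∅; fixed.
Sat(AG b) = ∅
Sat(~q -> (AG b)) = {m1, m2, m4}
Sat(AX (~q -> (AG b))) = {s : every successor in {m1, m2, m4}} = {m2, m3}
m3 ∈ Sat(AX (~q -> (AG b))) = {m2, m3}, so the formula holds at m3.

Yes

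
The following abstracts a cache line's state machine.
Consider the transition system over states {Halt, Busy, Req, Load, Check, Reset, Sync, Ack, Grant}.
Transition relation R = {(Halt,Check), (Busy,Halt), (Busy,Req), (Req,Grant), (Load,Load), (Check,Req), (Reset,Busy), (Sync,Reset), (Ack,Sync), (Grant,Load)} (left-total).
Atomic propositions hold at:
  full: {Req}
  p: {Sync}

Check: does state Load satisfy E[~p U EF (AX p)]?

No

Sat(~p) = {Halt, Busy, Req, Load, Check, Reset, Ack, Grant}
Sat(AX p) = {s : every successor in {Sync}} = {Ack}
EF (AX p): least fixpoint, start Z0 = {Ack}, add states with some successor in Z. Already a fixed point.
Sat(EF (AX p)) = {Ack}
E[~p U EF (AX p)]: least fixpoint, start Z0 = Sat(EF (AX p)) = {Ack}, add states in Sat(~p) with some successor in Z. Already a fixed point.
Sat(E[~p U EF (AX p)]) = {Ack}
Load ∉ Sat(E[~p U EF (AX p)]) = {Ack}, so the formula does not hold at Load.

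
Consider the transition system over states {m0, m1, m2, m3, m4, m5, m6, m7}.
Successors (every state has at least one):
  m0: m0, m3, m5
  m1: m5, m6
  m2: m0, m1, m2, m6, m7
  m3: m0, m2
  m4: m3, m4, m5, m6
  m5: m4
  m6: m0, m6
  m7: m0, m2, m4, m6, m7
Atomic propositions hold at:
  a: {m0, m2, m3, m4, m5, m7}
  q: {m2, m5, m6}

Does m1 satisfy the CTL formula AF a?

No

AF a: least fixpoint, start Z0 = {m0, m2, m3, m4, m5, m7}, add states with every successor in Z. Already a fixed point.
Sat(AF a) = {m0, m2, m3, m4, m5, m7}
m1 ∉ Sat(AF a) = {m0, m2, m3, m4, m5, m7}, so the formula does not hold at m1.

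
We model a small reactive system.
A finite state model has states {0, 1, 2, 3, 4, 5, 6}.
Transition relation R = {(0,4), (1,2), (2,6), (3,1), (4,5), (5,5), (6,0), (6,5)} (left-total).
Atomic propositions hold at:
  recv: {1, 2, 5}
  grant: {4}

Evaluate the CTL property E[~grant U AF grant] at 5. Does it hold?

Sat(~grant) = {0, 1, 2, 3, 5, 6}
AF grant: least fixpoint, start Z0 = {4}, add states with every successor in Z. Z1 = {0, 4}; fixed.
Sat(AF grant) = {0, 4}
E[~grant U AF grant]: least fixpoint, start Z0 = Sat(AF grant) = {0, 4}, add states in Sat(~grant) with some successor in Z. Z1 = {0, 4, 6}; Z2 = {0, 2, 4, 6}; Z3 = {0, 1, 2, 4, 6}; Z4 = {0, 1, 2, 3, 4, 6}; fixed.
Sat(E[~grant U AF grant]) = {0, 1, 2, 3, 4, 6}
5 ∉ Sat(E[~grant U AF grant]) = {0, 1, 2, 3, 4, 6}, so the formula does not hold at 5.

No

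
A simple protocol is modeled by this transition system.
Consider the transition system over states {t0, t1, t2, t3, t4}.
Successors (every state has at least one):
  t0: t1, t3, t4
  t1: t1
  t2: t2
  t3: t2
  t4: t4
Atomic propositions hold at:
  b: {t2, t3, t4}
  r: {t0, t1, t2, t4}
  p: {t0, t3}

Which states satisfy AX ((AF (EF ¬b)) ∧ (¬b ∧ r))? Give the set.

Sat(¬b) = {t0, t1}
EF ¬b: least fixpoint, start Z0 = {t0, t1}, add states with some successor in Z. Already a fixed point.
Sat(EF ¬b) = {t0, t1}
AF (EF ¬b): least fixpoint, start Z0 = {t0, t1}, add states with every successor in Z. Already a fixed point.
Sat(AF (EF ¬b)) = {t0, t1}
Sat(¬b ∧ r) = {t0, t1}
Sat((AF (EF ¬b)) ∧ (¬b ∧ r)) = {t0, t1}
Sat(AX ((AF (EF ¬b)) ∧ (¬b ∧ r))) = {s : every successor in {t0, t1}} = {t1}

{t1}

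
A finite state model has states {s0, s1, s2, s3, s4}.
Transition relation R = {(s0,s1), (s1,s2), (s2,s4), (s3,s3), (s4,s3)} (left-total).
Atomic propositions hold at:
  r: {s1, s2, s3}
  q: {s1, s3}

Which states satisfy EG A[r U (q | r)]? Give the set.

Sat(q | r) = {s1, s2, s3}
A[r U (q | r)]: least fixpoint, start Z0 = Sat((q | r)) = {s1, s2, s3}, add states in Sat(r) with every successor in Z. Already a fixed point.
Sat(A[r U (q | r)]) = {s1, s2, s3}
EG A[r U (q | r)]: greatest fixpoint, start Z0 = {s1, s2, s3}, keep only states in Sat with some successor in Z. Z1 = {s1, s3}; Z2 = {s3}; fixed.
Sat(EG A[r U (q | r)]) = {s3}

{s3}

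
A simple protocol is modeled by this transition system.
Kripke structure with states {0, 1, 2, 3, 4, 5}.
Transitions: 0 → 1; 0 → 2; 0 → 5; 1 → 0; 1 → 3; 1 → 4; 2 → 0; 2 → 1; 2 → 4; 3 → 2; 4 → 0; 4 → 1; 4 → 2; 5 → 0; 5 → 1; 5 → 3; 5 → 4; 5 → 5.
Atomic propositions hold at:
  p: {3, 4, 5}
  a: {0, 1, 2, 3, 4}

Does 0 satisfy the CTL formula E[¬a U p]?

No

Sat(¬a) = {5}
E[¬a U p]: least fixpoint, start Z0 = Sat(p) = {3, 4, 5}, add states in Sat(¬a) with some successor in Z. Already a fixed point.
Sat(E[¬a U p]) = {3, 4, 5}
0 ∉ Sat(E[¬a U p]) = {3, 4, 5}, so the formula does not hold at 0.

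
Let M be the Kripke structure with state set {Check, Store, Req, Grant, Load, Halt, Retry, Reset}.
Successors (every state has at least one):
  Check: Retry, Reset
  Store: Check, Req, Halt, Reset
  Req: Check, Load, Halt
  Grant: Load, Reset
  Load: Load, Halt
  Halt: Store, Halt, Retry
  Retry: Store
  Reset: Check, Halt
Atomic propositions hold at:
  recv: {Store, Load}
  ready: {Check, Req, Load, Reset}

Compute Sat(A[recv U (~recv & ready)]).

{Check, Req, Reset}

Sat(~recv) = {Check, Req, Grant, Halt, Retry, Reset}
Sat(~recv & ready) = {Check, Req, Reset}
A[recv U (~recv & ready)]: least fixpoint, start Z0 = Sat((~recv & ready)) = {Check, Req, Reset}, add states in Sat(recv) with every successor in Z. Already a fixed point.
Sat(A[recv U (~recv & ready)]) = {Check, Req, Reset}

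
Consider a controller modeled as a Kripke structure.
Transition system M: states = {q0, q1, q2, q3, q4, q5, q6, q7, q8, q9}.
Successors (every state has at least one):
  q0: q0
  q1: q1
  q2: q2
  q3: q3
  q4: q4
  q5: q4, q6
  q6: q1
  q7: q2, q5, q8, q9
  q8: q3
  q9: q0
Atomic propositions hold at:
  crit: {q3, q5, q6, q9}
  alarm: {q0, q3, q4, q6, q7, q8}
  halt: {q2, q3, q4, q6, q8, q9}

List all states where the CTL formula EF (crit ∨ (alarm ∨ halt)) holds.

{q0, q2, q3, q4, q5, q6, q7, q8, q9}

Sat(alarm ∨ halt) = {q0, q2, q3, q4, q6, q7, q8, q9}
Sat(crit ∨ (alarm ∨ halt)) = {q0, q2, q3, q4, q5, q6, q7, q8, q9}
EF (crit ∨ (alarm ∨ halt)): least fixpoint, start Z0 = {q0, q2, q3, q4, q5, q6, q7, q8, q9}, add states with some successor in Z. Already a fixed point.
Sat(EF (crit ∨ (alarm ∨ halt))) = {q0, q2, q3, q4, q5, q6, q7, q8, q9}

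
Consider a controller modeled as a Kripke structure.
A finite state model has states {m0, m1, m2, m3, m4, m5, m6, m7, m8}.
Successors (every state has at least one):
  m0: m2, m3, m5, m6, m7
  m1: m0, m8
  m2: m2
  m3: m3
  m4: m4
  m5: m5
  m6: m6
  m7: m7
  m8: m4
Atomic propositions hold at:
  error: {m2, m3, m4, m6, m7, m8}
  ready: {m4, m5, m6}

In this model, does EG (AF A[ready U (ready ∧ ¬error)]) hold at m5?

Sat(¬error) = {m0, m1, m5}
Sat(ready ∧ ¬error) = {m5}
A[ready U (ready ∧ ¬error)]: least fixpoint, start Z0 = Sat((ready ∧ ¬error)) = {m5}, add states in Sat(ready) with every successor in Z. Already a fixed point.
Sat(A[ready U (ready ∧ ¬error)]) = {m5}
AF A[ready U (ready ∧ ¬error)]: least fixpoint, start Z0 = {m5}, add states with every successor in Z. Already a fixed point.
Sat(AF A[ready U (ready ∧ ¬error)]) = {m5}
EG (AF A[ready U (ready ∧ ¬error)]): greatest fixpoint, start Z0 = {m5}, keep only states in Sat with some successor in Z. Already a fixed point.
Sat(EG (AF A[ready U (ready ∧ ¬error)])) = {m5}
m5 ∈ Sat(EG (AF A[ready U (ready ∧ ¬error)])) = {m5}, so the formula holds at m5.

Yes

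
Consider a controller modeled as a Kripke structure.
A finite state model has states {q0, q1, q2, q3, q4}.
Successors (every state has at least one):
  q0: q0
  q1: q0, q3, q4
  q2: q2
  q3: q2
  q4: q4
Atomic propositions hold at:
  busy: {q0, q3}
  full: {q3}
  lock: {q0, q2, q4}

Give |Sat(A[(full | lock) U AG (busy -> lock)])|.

Sat(full | lock) = {q0, q2, q3, q4}
Sat(busy -> lock) = {q0, q1, q2, q4}
AG (busy -> lock): greatest fixpoint, start Z0 = {q0, q1, q2, q4}, keep only states in Sat with every successor in Z. Z1 = {q0, q2, q4}; fixed.
Sat(AG (busy -> lock)) = {q0, q2, q4}
A[(full | lock) U AG (busy -> lock)]: least fixpoint, start Z0 = Sat(AG (busy -> lock)) = {q0, q2, q4}, add states in Sat(full | lock) with every successor in Z. Z1 = {q0, q2, q3, q4}; fixed.
Sat(A[(full | lock) U AG (busy -> lock)]) = {q0, q2, q3, q4}
|Sat(A[(full | lock) U AG (busy -> lock)])| = |{q0, q2, q3, q4}| = 4.

4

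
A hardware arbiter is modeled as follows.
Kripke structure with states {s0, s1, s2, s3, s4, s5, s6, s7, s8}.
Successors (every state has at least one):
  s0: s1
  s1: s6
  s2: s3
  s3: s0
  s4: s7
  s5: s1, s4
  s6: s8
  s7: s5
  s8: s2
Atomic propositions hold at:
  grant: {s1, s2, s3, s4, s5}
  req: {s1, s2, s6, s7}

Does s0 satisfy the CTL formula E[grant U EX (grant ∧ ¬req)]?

Sat(¬req) = {s0, s3, s4, s5, s8}
Sat(grant ∧ ¬req) = {s3, s4, s5}
Sat(EX (grant ∧ ¬req)) = {s : some successor in {s3, s4, s5}} = {s2, s5, s7}
E[grant U EX (grant ∧ ¬req)]: least fixpoint, start Z0 = Sat(EX (grant ∧ ¬req)) = {s2, s5, s7}, add states in Sat(grant) with some successor in Z. Z1 = {s2, s4, s5, s7}; fixed.
Sat(E[grant U EX (grant ∧ ¬req)]) = {s2, s4, s5, s7}
s0 ∉ Sat(E[grant U EX (grant ∧ ¬req)]) = {s2, s4, s5, s7}, so the formula does not hold at s0.

No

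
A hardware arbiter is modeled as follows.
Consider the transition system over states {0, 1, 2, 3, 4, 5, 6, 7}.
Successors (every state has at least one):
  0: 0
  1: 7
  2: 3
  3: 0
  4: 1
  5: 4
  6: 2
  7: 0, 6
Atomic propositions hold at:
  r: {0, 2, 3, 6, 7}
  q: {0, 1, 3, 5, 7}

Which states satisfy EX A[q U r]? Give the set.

A[q U r]: least fixpoint, start Z0 = Sat(r) = {0, 2, 3, 6, 7}, add states in Sat(q) with every successor in Z. Z1 = {0, 1, 2, 3, 6, 7}; fixed.
Sat(A[q U r]) = {0, 1, 2, 3, 6, 7}
Sat(EX A[q U r]) = {s : some successor in {0, 1, 2, 3, 6, 7}} = {0, 1, 2, 3, 4, 6, 7}

{0, 1, 2, 3, 4, 6, 7}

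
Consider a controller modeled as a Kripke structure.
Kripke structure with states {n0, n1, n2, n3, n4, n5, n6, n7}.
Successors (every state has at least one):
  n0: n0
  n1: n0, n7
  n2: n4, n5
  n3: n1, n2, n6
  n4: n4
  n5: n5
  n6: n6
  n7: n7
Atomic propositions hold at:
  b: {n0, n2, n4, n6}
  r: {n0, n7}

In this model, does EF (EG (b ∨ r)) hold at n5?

No

Sat(b ∨ r) = {n0, n2, n4, n6, n7}
EG (b ∨ r): greatest fixpoint, start Z0 = {n0, n2, n4, n6, n7}, keep only states in Sat with some successor in Z. Already a fixed point.
Sat(EG (b ∨ r)) = {n0, n2, n4, n6, n7}
EF (EG (b ∨ r)): least fixpoint, start Z0 = {n0, n2, n4, n6, n7}, add states with some successor in Z. Z1 = {n0, n1, n2, n3, n4, n6, n7}; fixed.
Sat(EF (EG (b ∨ r))) = {n0, n1, n2, n3, n4, n6, n7}
n5 ∉ Sat(EF (EG (b ∨ r))) = {n0, n1, n2, n3, n4, n6, n7}, so the formula does not hold at n5.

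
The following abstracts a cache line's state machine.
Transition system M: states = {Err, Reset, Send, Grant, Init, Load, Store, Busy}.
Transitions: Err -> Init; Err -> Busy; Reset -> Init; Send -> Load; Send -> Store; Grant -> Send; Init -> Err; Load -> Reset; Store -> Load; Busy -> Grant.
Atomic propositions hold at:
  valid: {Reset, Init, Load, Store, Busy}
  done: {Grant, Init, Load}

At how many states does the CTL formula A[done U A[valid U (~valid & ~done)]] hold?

7

Sat(~valid) = {Err, Send, Grant}
Sat(~done) = {Err, Reset, Send, Store, Busy}
Sat(~valid & ~done) = {Err, Send}
A[valid U (~valid & ~done)]: least fixpoint, start Z0 = Sat((~valid & ~done)) = {Err, Send}, add states in Sat(valid) with every successor in Z. Z1 = {Err, Send, Init}; Z2 = {Err, Reset, Send, Init}; Z3 = {Err, Reset, Send, Init, Load}; Z4 = {Err, Reset, Send, Init, Load, Store}; fixed.
Sat(A[valid U (~valid & ~done)]) = {Err, Reset, Send, Init, Load, Store}
A[done U A[valid U (~valid & ~done)]]: least fixpoint, start Z0 = Sat(A[valid U (~valid & ~done)]) = {Err, Reset, Send, Init, Load, Store}, add states in Sat(done) with every successor in Z. Z1 = {Err, Reset, Send, Grant, Init, Load, Store}; fixed.
Sat(A[done U A[valid U (~valid & ~done)]]) = {Err, Reset, Send, Grant, Init, Load, Store}
|Sat(A[done U A[valid U (~valid & ~done)]])| = |{Err, Reset, Send, Grant, Init, Load, Store}| = 7.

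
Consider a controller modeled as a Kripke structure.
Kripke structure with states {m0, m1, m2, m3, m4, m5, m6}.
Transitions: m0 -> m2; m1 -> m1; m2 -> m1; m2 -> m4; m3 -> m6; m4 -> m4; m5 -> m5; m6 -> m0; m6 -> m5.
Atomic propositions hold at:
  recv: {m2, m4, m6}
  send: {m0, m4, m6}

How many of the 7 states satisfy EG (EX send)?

2

Sat(EX send) = {s : some successor in {m0, m4, m6}} = {m2, m3, m4, m6}
EG (EX send): greatest fixpoint, start Z0 = {m2, m3, m4, m6}, keep only states in Sat with some successor in Z. Z1 = {m2, m3, m4}; Z2 = {m2, m4}; fixed.
Sat(EG (EX send)) = {m2, m4}
|Sat(EG (EX send))| = |{m2, m4}| = 2.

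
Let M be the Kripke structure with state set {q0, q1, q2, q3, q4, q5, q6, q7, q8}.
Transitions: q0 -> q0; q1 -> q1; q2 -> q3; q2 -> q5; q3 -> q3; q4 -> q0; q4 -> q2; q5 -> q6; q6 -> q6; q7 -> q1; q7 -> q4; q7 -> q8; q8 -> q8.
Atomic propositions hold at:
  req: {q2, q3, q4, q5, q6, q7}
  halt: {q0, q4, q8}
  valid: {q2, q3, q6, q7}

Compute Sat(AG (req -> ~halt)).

Sat(~halt) = {q1, q2, q3, q5, q6, q7}
Sat(req -> ~halt) = {q0, q1, q2, q3, q5, q6, q7, q8}
AG (req -> ~halt): greatest fixpoint, start Z0 = {q0, q1, q2, q3, q5, q6, q7, q8}, keep only states in Sat with every successor in Z. Z1 = {q0, q1, q2, q3, q5, q6, q8}; fixed.
Sat(AG (req -> ~halt)) = {q0, q1, q2, q3, q5, q6, q8}

{q0, q1, q2, q3, q5, q6, q8}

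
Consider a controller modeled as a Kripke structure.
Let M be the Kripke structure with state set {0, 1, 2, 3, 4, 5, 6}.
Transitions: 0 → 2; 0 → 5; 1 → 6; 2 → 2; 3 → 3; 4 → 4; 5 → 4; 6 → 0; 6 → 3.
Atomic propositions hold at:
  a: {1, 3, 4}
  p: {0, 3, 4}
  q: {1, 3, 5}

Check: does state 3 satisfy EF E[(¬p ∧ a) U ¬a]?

No

Sat(¬p) = {1, 2, 5, 6}
Sat(¬p ∧ a) = {1}
Sat(¬a) = {0, 2, 5, 6}
E[(¬p ∧ a) U ¬a]: least fixpoint, start Z0 = Sat(¬a) = {0, 2, 5, 6}, add states in Sat(¬p ∧ a) with some successor in Z. Z1 = {0, 1, 2, 5, 6}; fixed.
Sat(E[(¬p ∧ a) U ¬a]) = {0, 1, 2, 5, 6}
EF E[(¬p ∧ a) U ¬a]: least fixpoint, start Z0 = {0, 1, 2, 5, 6}, add states with some successor in Z. Already a fixed point.
Sat(EF E[(¬p ∧ a) U ¬a]) = {0, 1, 2, 5, 6}
3 ∉ Sat(EF E[(¬p ∧ a) U ¬a]) = {0, 1, 2, 5, 6}, so the formula does not hold at 3.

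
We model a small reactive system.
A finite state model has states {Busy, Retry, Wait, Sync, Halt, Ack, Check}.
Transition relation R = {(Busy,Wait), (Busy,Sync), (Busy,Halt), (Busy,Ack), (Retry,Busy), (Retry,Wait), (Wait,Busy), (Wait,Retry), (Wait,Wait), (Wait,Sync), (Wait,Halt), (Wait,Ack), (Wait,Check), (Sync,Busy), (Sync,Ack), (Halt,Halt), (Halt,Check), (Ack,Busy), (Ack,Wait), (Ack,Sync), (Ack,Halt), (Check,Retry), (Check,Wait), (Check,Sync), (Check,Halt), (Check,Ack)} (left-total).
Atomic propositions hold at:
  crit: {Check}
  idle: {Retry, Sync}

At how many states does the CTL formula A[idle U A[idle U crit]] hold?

A[idle U crit]: least fixpoint, start Z0 = Sat(crit) = {Check}, add states in Sat(idle) with every successor in Z. Already a fixed point.
Sat(A[idle U crit]) = {Check}
A[idle U A[idle U crit]]: least fixpoint, start Z0 = Sat(A[idle U crit]) = {Check}, add states in Sat(idle) with every successor in Z. Already a fixed point.
Sat(A[idle U A[idle U crit]]) = {Check}
|Sat(A[idle U A[idle U crit]])| = |{Check}| = 1.

1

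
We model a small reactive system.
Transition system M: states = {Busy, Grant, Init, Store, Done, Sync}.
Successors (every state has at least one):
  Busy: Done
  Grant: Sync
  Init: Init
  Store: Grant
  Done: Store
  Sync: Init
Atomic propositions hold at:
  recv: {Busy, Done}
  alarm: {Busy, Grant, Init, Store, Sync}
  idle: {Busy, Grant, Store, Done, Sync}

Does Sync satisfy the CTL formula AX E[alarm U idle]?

No

E[alarm U idle]: least fixpoint, start Z0 = Sat(idle) = {Busy, Grant, Store, Done, Sync}, add states in Sat(alarm) with some successor in Z. Already a fixed point.
Sat(E[alarm U idle]) = {Busy, Grant, Store, Done, Sync}
Sat(AX E[alarm U idle]) = {s : every successor in {Busy, Grant, Store, Done, Sync}} = {Busy, Grant, Store, Done}
Sync ∉ Sat(AX E[alarm U idle]) = {Busy, Grant, Store, Done}, so the formula does not hold at Sync.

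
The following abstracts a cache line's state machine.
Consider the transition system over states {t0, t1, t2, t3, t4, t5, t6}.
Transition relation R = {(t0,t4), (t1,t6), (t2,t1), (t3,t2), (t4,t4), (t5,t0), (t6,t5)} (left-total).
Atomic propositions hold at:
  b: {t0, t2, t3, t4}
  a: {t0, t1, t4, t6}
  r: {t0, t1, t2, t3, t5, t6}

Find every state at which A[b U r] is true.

A[b U r]: least fixpoint, start Z0 = Sat(r) = {t0, t1, t2, t3, t5, t6}, add states in Sat(b) with every successor in Z. Already a fixed point.
Sat(A[b U r]) = {t0, t1, t2, t3, t5, t6}

{t0, t1, t2, t3, t5, t6}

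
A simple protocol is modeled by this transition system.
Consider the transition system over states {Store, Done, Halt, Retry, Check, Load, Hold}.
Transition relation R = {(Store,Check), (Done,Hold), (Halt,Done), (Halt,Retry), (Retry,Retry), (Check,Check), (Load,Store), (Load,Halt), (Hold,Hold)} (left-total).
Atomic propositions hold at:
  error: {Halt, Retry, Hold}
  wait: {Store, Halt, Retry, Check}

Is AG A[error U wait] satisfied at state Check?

Yes

A[error U wait]: least fixpoint, start Z0 = Sat(wait) = {Store, Halt, Retry, Check}, add states in Sat(error) with every successor in Z. Already a fixed point.
Sat(A[error U wait]) = {Store, Halt, Retry, Check}
AG A[error U wait]: greatest fixpoint, start Z0 = {Store, Halt, Retry, Check}, keep only states in Sat with every successor in Z. Z1 = {Store, Retry, Check}; fixed.
Sat(AG A[error U wait]) = {Store, Retry, Check}
Check ∈ Sat(AG A[error U wait]) = {Store, Retry, Check}, so the formula holds at Check.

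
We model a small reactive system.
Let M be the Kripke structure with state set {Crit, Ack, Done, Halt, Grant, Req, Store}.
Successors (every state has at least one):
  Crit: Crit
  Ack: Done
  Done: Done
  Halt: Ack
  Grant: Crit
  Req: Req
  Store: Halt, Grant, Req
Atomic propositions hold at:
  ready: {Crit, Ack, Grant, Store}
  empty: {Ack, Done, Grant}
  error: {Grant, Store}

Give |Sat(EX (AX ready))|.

3

Sat(AX ready) = {s : every successor in {Crit, Ack, Grant, Store}} = {Crit, Halt, Grant}
Sat(EX (AX ready)) = {s : some successor in {Crit, Halt, Grant}} = {Crit, Grant, Store}
|Sat(EX (AX ready))| = |{Crit, Grant, Store}| = 3.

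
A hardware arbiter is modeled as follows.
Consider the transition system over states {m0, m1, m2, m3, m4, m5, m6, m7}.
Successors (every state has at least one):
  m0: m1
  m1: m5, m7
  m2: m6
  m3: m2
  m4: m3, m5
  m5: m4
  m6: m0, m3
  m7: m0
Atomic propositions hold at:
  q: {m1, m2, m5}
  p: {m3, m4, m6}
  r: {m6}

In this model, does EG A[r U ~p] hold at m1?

Yes

Sat(~p) = {m0, m1, m2, m5, m7}
A[r U ~p]: least fixpoint, start Z0 = Sat(~p) = {m0, m1, m2, m5, m7}, add states in Sat(r) with every successor in Z. Already a fixed point.
Sat(A[r U ~p]) = {m0, m1, m2, m5, m7}
EG A[r U ~p]: greatest fixpoint, start Z0 = {m0, m1, m2, m5, m7}, keep only states in Sat with some successor in Z. Z1 = {m0, m1, m7}; fixed.
Sat(EG A[r U ~p]) = {m0, m1, m7}
m1 ∈ Sat(EG A[r U ~p]) = {m0, m1, m7}, so the formula holds at m1.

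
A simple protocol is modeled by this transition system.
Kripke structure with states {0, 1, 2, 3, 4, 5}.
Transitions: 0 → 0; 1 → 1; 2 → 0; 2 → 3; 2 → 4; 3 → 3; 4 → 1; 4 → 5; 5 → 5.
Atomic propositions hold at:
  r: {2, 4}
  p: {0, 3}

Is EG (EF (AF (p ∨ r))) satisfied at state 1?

Sat(p ∨ r) = {0, 2, 3, 4}
AF (p ∨ r): least fixpoint, start Z0 = {0, 2, 3, 4}, add states with every successor in Z. Already a fixed point.
Sat(AF (p ∨ r)) = {0, 2, 3, 4}
EF (AF (p ∨ r)): least fixpoint, start Z0 = {0, 2, 3, 4}, add states with some successor in Z. Already a fixed point.
Sat(EF (AF (p ∨ r))) = {0, 2, 3, 4}
EG (EF (AF (p ∨ r))): greatest fixpoint, start Z0 = {0, 2, 3, 4}, keep only states in Sat with some successor in Z. Z1 = {0, 2, 3}; fixed.
Sat(EG (EF (AF (p ∨ r)))) = {0, 2, 3}
1 ∉ Sat(EG (EF (AF (p ∨ r)))) = {0, 2, 3}, so the formula does not hold at 1.

No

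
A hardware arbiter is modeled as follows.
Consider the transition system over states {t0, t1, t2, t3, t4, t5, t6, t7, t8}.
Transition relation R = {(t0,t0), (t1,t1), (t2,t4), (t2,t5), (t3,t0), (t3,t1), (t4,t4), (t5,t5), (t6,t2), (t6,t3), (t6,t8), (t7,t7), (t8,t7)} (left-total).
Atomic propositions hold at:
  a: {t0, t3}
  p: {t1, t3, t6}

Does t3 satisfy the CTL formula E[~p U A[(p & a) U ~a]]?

Sat(~p) = {t0, t2, t4, t5, t7, t8}
Sat(p & a) = {t3}
Sat(~a) = {t1, t2, t4, t5, t6, t7, t8}
A[(p & a) U ~a]: least fixpoint, start Z0 = Sat(~a) = {t1, t2, t4, t5, t6, t7, t8}, add states in Sat(p & a) with every successor in Z. Already a fixed point.
Sat(A[(p & a) U ~a]) = {t1, t2, t4, t5, t6, t7, t8}
E[~p U A[(p & a) U ~a]]: least fixpoint, start Z0 = Sat(A[(p & a) U ~a]) = {t1, t2, t4, t5, t6, t7, t8}, add states in Sat(~p) with some successor in Z. Already a fixed point.
Sat(E[~p U A[(p & a) U ~a]]) = {t1, t2, t4, t5, t6, t7, t8}
t3 ∉ Sat(E[~p U A[(p & a) U ~a]]) = {t1, t2, t4, t5, t6, t7, t8}, so the formula does not hold at t3.

No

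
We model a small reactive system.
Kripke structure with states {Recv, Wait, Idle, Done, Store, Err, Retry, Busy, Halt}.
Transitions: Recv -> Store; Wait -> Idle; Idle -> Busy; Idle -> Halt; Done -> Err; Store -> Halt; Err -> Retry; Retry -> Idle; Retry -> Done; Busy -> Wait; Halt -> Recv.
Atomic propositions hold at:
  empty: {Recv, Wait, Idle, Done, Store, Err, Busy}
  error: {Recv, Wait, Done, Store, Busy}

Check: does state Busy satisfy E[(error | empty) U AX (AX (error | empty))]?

Sat(error | empty) = {Recv, Wait, Idle, Done, Store, Err, Busy}
Sat(AX (error | empty)) = {s : every successor in {Recv, Wait, Idle, Done, Store, Err, Busy}} = {Recv, Wait, Done, Retry, Busy, Halt}
Sat(AX (AX (error | empty))) = {s : every successor in {Recv, Wait, Done, Retry, Busy, Halt}} = {Idle, Store, Err, Busy, Halt}
E[(error | empty) U AX (AX (error | empty))]: least fixpoint, start Z0 = Sat(AX (AX (error | empty))) = {Idle, Store, Err, Busy, Halt}, add states in Sat(error | empty) with some successor in Z. Z1 = {Recv, Wait, Idle, Done, Store, Err, Busy, Halt}; fixed.
Sat(E[(error | empty) U AX (AX (error | empty))]) = {Recv, Wait, Idle, Done, Store, Err, Busy, Halt}
Busy ∈ Sat(E[(error | empty) U AX (AX (error | empty))]) = {Recv, Wait, Idle, Done, Store, Err, Busy, Halt}, so the formula holds at Busy.

Yes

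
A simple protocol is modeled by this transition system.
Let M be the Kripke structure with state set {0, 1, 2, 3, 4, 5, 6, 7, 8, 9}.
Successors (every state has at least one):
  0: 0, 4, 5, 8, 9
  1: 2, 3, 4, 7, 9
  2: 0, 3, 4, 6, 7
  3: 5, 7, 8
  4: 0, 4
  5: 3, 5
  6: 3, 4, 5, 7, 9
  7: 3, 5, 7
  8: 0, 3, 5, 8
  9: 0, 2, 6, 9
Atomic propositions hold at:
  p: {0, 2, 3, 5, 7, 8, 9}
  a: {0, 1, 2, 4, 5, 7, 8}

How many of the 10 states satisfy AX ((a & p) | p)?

Sat(a & p) = {0, 2, 5, 7, 8}
Sat((a & p) | p) = {0, 2, 3, 5, 7, 8, 9}
Sat(AX ((a & p) | p)) = {s : every successor in {0, 2, 3, 5, 7, 8, 9}} = {3, 5, 7, 8}
|Sat(AX ((a & p) | p))| = |{3, 5, 7, 8}| = 4.

4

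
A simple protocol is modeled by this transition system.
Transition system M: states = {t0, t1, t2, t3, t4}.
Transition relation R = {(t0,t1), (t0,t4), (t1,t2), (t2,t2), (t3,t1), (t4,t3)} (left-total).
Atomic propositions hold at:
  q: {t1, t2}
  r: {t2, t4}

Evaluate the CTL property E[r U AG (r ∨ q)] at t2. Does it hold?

Yes

Sat(r ∨ q) = {t1, t2, t4}
AG (r ∨ q): greatest fixpoint, start Z0 = {t1, t2, t4}, keep only states in Sat with every successor in Z. Z1 = {t1, t2}; fixed.
Sat(AG (r ∨ q)) = {t1, t2}
E[r U AG (r ∨ q)]: least fixpoint, start Z0 = Sat(AG (r ∨ q)) = {t1, t2}, add states in Sat(r) with some successor in Z. Already a fixed point.
Sat(E[r U AG (r ∨ q)]) = {t1, t2}
t2 ∈ Sat(E[r U AG (r ∨ q)]) = {t1, t2}, so the formula holds at t2.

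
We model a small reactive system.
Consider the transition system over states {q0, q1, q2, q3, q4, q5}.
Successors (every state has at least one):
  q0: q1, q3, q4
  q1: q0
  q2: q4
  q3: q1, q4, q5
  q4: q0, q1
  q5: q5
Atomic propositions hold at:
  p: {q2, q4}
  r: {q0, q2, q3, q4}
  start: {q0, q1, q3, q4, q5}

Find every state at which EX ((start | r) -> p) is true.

Sat(start | r) = {q0, q1, q2, q3, q4, q5}
Sat((start | r) -> p) = {q2, q4}
Sat(EX ((start | r) -> p)) = {s : some successor in {q2, q4}} = {q0, q2, q3}

{q0, q2, q3}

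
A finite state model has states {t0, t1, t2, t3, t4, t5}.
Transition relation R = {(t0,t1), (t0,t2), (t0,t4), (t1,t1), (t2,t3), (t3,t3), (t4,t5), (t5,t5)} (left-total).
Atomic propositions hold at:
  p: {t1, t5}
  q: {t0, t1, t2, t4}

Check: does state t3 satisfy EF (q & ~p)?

Sat(~p) = {t0, t2, t3, t4}
Sat(q & ~p) = {t0, t2, t4}
EF (q & ~p): least fixpoint, start Z0 = {t0, t2, t4}, add states with some successor in Z. Already a fixed point.
Sat(EF (q & ~p)) = {t0, t2, t4}
t3 ∉ Sat(EF (q & ~p)) = {t0, t2, t4}, so the formula does not hold at t3.

No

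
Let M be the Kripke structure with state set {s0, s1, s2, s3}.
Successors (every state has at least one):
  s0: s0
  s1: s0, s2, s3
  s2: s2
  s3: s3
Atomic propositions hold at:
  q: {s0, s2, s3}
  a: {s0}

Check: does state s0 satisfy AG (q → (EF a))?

Yes

EF a: least fixpoint, start Z0 = {s0}, add states with some successor in Z. Z1 = {s0, s1}; fixed.
Sat(EF a) = {s0, s1}
Sat(q → (EF a)) = {s0, s1}
AG (q → (EF a)): greatest fixpoint, start Z0 = {s0, s1}, keep only states in Sat with every successor in Z. Z1 = {s0}; fixed.
Sat(AG (q → (EF a))) = {s0}
s0 ∈ Sat(AG (q → (EF a))) = {s0}, so the formula holds at s0.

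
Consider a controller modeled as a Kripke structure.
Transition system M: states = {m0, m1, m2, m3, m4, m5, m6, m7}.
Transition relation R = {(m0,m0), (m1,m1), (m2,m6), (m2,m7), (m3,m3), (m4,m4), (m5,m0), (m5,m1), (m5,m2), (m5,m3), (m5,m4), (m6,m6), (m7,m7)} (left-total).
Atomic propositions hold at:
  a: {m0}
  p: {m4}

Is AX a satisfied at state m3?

No

Sat(AX a) = {s : every successor in {m0}} = {m0}
m3 ∉ Sat(AX a) = {m0}, so the formula does not hold at m3.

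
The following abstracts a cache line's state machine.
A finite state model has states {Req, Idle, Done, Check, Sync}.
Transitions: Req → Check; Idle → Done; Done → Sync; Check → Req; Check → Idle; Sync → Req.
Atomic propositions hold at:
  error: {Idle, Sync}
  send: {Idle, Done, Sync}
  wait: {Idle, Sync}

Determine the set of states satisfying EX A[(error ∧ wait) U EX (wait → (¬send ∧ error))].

{Req, Done, Check, Sync}

Sat(error ∧ wait) = {Idle, Sync}
Sat(¬send) = {Req, Check}
Sat(¬send ∧ error) = ∅
Sat(wait → (¬send ∧ error)) = {Req, Done, Check}
Sat(EX (wait → (¬send ∧ error))) = {s : some successor in {Req, Done, Check}} = {Req, Idle, Check, Sync}
A[(error ∧ wait) U EX (wait → (¬send ∧ error))]: least fixpoint, start Z0 = Sat(EX (wait → (¬send ∧ error))) = {Req, Idle, Check, Sync}, add states in Sat(error ∧ wait) with every successor in Z. Already a fixed point.
Sat(A[(error ∧ wait) U EX (wait → (¬send ∧ error))]) = {Req, Idle, Check, Sync}
Sat(EX A[(error ∧ wait) U EX (wait → (¬send ∧ error))]) = {s : some successor in {Req, Idle, Check, Sync}} = {Req, Done, Check, Sync}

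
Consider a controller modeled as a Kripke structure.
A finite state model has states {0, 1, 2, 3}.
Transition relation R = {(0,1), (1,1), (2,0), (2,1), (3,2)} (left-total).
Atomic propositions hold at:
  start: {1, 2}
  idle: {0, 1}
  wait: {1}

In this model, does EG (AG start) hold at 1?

Yes

AG start: greatest fixpoint, start Z0 = {1, 2}, keep only states in Sat with every successor in Z. Z1 = {1}; fixed.
Sat(AG start) = {1}
EG (AG start): greatest fixpoint, start Z0 = {1}, keep only states in Sat with some successor in Z. Already a fixed point.
Sat(EG (AG start)) = {1}
1 ∈ Sat(EG (AG start)) = {1}, so the formula holds at 1.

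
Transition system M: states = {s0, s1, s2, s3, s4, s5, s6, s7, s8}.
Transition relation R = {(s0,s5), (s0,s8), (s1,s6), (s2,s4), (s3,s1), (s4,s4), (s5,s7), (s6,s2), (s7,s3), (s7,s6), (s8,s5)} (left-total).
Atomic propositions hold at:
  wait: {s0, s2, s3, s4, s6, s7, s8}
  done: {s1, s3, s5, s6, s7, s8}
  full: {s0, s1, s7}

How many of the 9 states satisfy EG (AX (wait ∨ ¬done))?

Sat(¬done) = {s0, s2, s4}
Sat(wait ∨ ¬done) = {s0, s2, s3, s4, s6, s7, s8}
Sat(AX (wait ∨ ¬done)) = {s : every successor in {s0, s2, s3, s4, s6, s7, s8}} = {s1, s2, s4, s5, s6, s7}
EG (AX (wait ∨ ¬done)): greatest fixpoint, start Z0 = {s1, s2, s4, s5, s6, s7}, keep only states in Sat with some successor in Z. Already a fixed point.
Sat(EG (AX (wait ∨ ¬done))) = {s1, s2, s4, s5, s6, s7}
|Sat(EG (AX (wait ∨ ¬done)))| = |{s1, s2, s4, s5, s6, s7}| = 6.

6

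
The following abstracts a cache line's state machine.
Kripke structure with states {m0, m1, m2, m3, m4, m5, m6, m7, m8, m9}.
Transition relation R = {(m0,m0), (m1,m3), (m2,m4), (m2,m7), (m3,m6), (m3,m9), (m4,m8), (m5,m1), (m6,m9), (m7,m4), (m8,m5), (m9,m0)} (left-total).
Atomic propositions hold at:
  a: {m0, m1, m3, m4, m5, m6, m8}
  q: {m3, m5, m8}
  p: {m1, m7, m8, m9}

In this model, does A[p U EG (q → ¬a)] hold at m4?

Sat(¬a) = {m2, m7, m9}
Sat(q → ¬a) = {m0, m1, m2, m4, m6, m7, m9}
EG (q → ¬a): greatest fixpoint, start Z0 = {m0, m1, m2, m4, m6, m7, m9}, keep only states in Sat with some successor in Z. Z1 = {m0, m2, m6, m7, m9}; Z2 = {m0, m2, m6, m9}; Z3 = {m0, m6, m9}; fixed.
Sat(EG (q → ¬a)) = {m0, m6, m9}
A[p U EG (q → ¬a)]: least fixpoint, start Z0 = Sat(EG (q → ¬a)) = {m0, m6, m9}, add states in Sat(p) with every successor in Z. Already a fixed point.
Sat(A[p U EG (q → ¬a)]) = {m0, m6, m9}
m4 ∉ Sat(A[p U EG (q → ¬a)]) = {m0, m6, m9}, so the formula does not hold at m4.

No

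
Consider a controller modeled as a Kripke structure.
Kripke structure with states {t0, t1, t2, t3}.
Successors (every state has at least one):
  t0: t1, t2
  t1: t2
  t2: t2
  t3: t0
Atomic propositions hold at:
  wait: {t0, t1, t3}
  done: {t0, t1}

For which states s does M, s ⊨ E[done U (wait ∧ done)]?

Sat(wait ∧ done) = {t0, t1}
E[done U (wait ∧ done)]: least fixpoint, start Z0 = Sat((wait ∧ done)) = {t0, t1}, add states in Sat(done) with some successor in Z. Already a fixed point.
Sat(E[done U (wait ∧ done)]) = {t0, t1}

{t0, t1}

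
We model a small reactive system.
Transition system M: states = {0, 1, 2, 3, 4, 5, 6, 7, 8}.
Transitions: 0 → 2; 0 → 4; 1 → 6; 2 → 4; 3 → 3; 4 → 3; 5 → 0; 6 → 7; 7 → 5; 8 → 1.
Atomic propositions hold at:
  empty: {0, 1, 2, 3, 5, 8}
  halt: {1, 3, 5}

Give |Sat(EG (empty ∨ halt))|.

Sat(empty ∨ halt) = {0, 1, 2, 3, 5, 8}
EG (empty ∨ halt): greatest fixpoint, start Z0 = {0, 1, 2, 3, 5, 8}, keep only states in Sat with some successor in Z. Z1 = {0, 3, 5, 8}; Z2 = {3, 5}; Z3 = {3}; fixed.
Sat(EG (empty ∨ halt)) = {3}
|Sat(EG (empty ∨ halt))| = |{3}| = 1.

1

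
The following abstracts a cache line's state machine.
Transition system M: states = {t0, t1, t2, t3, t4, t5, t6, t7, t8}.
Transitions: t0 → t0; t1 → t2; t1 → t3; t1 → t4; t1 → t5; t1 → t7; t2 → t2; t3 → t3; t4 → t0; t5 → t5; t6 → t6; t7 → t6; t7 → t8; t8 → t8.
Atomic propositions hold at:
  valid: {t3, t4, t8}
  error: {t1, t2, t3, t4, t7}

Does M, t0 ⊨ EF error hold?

No

EF error: least fixpoint, start Z0 = {t1, t2, t3, t4, t7}, add states with some successor in Z. Already a fixed point.
Sat(EF error) = {t1, t2, t3, t4, t7}
t0 ∉ Sat(EF error) = {t1, t2, t3, t4, t7}, so the formula does not hold at t0.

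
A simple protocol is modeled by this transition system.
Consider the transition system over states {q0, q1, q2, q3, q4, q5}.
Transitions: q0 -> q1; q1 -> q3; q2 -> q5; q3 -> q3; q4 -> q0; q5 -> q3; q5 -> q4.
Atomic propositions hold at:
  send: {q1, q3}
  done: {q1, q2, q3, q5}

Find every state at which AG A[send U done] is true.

{q1, q3}

A[send U done]: least fixpoint, start Z0 = Sat(done) = {q1, q2, q3, q5}, add states in Sat(send) with every successor in Z. Already a fixed point.
Sat(A[send U done]) = {q1, q2, q3, q5}
AG A[send U done]: greatest fixpoint, start Z0 = {q1, q2, q3, q5}, keep only states in Sat with every successor in Z. Z1 = {q1, q2, q3}; Z2 = {q1, q3}; fixed.
Sat(AG A[send U done]) = {q1, q3}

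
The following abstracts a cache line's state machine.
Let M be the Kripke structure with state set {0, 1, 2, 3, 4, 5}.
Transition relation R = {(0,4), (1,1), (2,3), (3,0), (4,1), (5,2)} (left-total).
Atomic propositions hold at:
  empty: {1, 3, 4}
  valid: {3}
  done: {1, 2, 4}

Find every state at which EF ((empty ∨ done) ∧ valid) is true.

Sat(empty ∨ done) = {1, 2, 3, 4}
Sat((empty ∨ done) ∧ valid) = {3}
EF ((empty ∨ done) ∧ valid): least fixpoint, start Z0 = {3}, add states with some successor in Z. Z1 = {2, 3}; Z2 = {2, 3, 5}; fixed.
Sat(EF ((empty ∨ done) ∧ valid)) = {2, 3, 5}

{2, 3, 5}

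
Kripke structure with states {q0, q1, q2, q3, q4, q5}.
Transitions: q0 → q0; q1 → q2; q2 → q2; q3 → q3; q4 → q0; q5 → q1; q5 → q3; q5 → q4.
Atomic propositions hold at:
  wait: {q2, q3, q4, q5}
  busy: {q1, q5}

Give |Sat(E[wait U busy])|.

E[wait U busy]: least fixpoint, start Z0 = Sat(busy) = {q1, q5}, add states in Sat(wait) with some successor in Z. Already a fixed point.
Sat(E[wait U busy]) = {q1, q5}
|Sat(E[wait U busy])| = |{q1, q5}| = 2.

2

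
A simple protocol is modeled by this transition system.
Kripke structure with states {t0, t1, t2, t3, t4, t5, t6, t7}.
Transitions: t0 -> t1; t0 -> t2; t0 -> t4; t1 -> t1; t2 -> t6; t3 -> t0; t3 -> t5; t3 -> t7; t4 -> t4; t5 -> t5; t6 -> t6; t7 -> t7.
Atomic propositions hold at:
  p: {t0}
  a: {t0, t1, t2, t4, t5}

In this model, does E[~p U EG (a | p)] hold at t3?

Yes

Sat(~p) = {t1, t2, t3, t4, t5, t6, t7}
Sat(a | p) = {t0, t1, t2, t4, t5}
EG (a | p): greatest fixpoint, start Z0 = {t0, t1, t2, t4, t5}, keep only states in Sat with some successor in Z. Z1 = {t0, t1, t4, t5}; fixed.
Sat(EG (a | p)) = {t0, t1, t4, t5}
E[~p U EG (a | p)]: least fixpoint, start Z0 = Sat(EG (a | p)) = {t0, t1, t4, t5}, add states in Sat(~p) with some successor in Z. Z1 = {t0, t1, t3, t4, t5}; fixed.
Sat(E[~p U EG (a | p)]) = {t0, t1, t3, t4, t5}
t3 ∈ Sat(E[~p U EG (a | p)]) = {t0, t1, t3, t4, t5}, so the formula holds at t3.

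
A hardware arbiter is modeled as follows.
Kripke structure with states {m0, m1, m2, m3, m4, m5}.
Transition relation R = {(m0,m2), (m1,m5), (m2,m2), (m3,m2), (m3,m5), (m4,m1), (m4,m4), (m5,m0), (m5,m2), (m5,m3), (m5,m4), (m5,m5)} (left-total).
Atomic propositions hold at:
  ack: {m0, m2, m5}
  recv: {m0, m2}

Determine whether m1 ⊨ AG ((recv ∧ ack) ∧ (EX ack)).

Sat(recv ∧ ack) = {m0, m2}
Sat(EX ack) = {s : some successor in {m0, m2, m5}} = {m0, m1, m2, m3, m5}
Sat((recv ∧ ack) ∧ (EX ack)) = {m0, m2}
AG ((recv ∧ ack) ∧ (EX ack)): greatest fixpoint, start Z0 = {m0, m2}, keep only states in Sat with every successor in Z. Already a fixed point.
Sat(AG ((recv ∧ ack) ∧ (EX ack))) = {m0, m2}
m1 ∉ Sat(AG ((recv ∧ ack) ∧ (EX ack))) = {m0, m2}, so the formula does not hold at m1.

No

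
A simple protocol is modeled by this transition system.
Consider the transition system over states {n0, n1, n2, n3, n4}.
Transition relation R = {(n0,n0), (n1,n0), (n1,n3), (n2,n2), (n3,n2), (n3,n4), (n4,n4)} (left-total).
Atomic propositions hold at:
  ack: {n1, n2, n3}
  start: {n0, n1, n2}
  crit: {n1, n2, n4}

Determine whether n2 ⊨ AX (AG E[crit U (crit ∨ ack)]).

Yes

Sat(crit ∨ ack) = {n1, n2, n3, n4}
E[crit U (crit ∨ ack)]: least fixpoint, start Z0 = Sat((crit ∨ ack)) = {n1, n2, n3, n4}, add states in Sat(crit) with some successor in Z. Already a fixed point.
Sat(E[crit U (crit ∨ ack)]) = {n1, n2, n3, n4}
AG E[crit U (crit ∨ ack)]: greatest fixpoint, start Z0 = {n1, n2, n3, n4}, keep only states in Sat with every successor in Z. Z1 = {n2, n3, n4}; fixed.
Sat(AG E[crit U (crit ∨ ack)]) = {n2, n3, n4}
Sat(AX (AG E[crit U (crit ∨ ack)])) = {s : every successor in {n2, n3, n4}} = {n2, n3, n4}
n2 ∈ Sat(AX (AG E[crit U (crit ∨ ack)])) = {n2, n3, n4}, so the formula holds at n2.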